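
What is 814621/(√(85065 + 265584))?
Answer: 814621*√481/12987 ≈ 1375.7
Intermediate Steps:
814621/(√(85065 + 265584)) = 814621/(√350649) = 814621/((27*√481)) = 814621*(√481/12987) = 814621*√481/12987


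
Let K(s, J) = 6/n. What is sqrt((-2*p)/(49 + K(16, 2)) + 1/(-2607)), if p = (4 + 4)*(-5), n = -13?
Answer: sqrt(4459063686033)/1645017 ≈ 1.2837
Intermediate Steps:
K(s, J) = -6/13 (K(s, J) = 6/(-13) = 6*(-1/13) = -6/13)
p = -40 (p = 8*(-5) = -40)
sqrt((-2*p)/(49 + K(16, 2)) + 1/(-2607)) = sqrt((-2*(-40))/(49 - 6/13) + 1/(-2607)) = sqrt(80/(631/13) - 1/2607) = sqrt(80*(13/631) - 1/2607) = sqrt(1040/631 - 1/2607) = sqrt(2710649/1645017) = sqrt(4459063686033)/1645017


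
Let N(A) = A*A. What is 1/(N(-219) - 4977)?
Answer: 1/42984 ≈ 2.3264e-5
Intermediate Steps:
N(A) = A²
1/(N(-219) - 4977) = 1/((-219)² - 4977) = 1/(47961 - 4977) = 1/42984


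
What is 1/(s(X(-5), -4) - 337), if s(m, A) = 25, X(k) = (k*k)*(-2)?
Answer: -1/312 ≈ -0.0032051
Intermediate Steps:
X(k) = -2*k**2 (X(k) = k**2*(-2) = -2*k**2)
1/(s(X(-5), -4) - 337) = 1/(25 - 337) = 1/(-312) = -1/312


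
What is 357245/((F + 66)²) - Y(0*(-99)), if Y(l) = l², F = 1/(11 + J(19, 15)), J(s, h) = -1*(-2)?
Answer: 60374405/737881 ≈ 81.821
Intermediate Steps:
J(s, h) = 2
F = 1/13 (F = 1/(11 + 2) = 1/13 ≈ 0.076923)
357245/((F + 66)²) - Y(0*(-99)) = 357245/((1/13 + 66)²) - (0*(-99))² = 357245/((859/13)²) - 1*0² = 357245/(737881/169) - 1*0 = 357245*(169/737881) + 0 = 60374405/737881 + 0 = 60374405/737881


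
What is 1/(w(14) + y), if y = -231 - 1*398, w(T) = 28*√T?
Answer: -629/384665 - 28*√14/384665 ≈ -0.0019075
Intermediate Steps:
y = -629 (y = -231 - 398 = -629)
1/(w(14) + y) = 1/(28*√14 - 629) = 1/(-629 + 28*√14)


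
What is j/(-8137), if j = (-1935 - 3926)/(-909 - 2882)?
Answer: -5861/30847367 ≈ -0.00019000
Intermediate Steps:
j = 5861/3791 (j = -5861/(-3791) = -5861*(-1/3791) = 5861/3791 ≈ 1.5460)
j/(-8137) = (5861/3791)/(-8137) = (5861/3791)*(-1/8137) = -5861/30847367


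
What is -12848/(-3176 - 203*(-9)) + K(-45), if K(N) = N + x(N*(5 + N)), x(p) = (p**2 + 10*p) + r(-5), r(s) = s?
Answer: 4394987398/1349 ≈ 3.2580e+6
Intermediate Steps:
x(p) = -5 + p**2 + 10*p (x(p) = (p**2 + 10*p) - 5 = -5 + p**2 + 10*p)
K(N) = -5 + N + N**2*(5 + N)**2 + 10*N*(5 + N) (K(N) = N + (-5 + (N*(5 + N))**2 + 10*(N*(5 + N))) = N + (-5 + N**2*(5 + N)**2 + 10*N*(5 + N)) = -5 + N + N**2*(5 + N)**2 + 10*N*(5 + N))
-12848/(-3176 - 203*(-9)) + K(-45) = -12848/(-3176 - 203*(-9)) + (-5 - 45 + (-45)**2*(5 - 45)**2 + 10*(-45)*(5 - 45)) = -12848/(-3176 - 1*(-1827)) + (-5 - 45 + 2025*(-40)**2 + 10*(-45)*(-40)) = -12848/(-3176 + 1827) + (-5 - 45 + 2025*1600 + 18000) = -12848/(-1349) + (-5 - 45 + 3240000 + 18000) = -12848*(-1/1349) + 3257950 = 12848/1349 + 3257950 = 4394987398/1349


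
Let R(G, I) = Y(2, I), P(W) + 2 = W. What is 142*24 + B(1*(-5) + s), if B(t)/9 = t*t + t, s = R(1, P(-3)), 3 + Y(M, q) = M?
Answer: 3678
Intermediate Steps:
Y(M, q) = -3 + M
P(W) = -2 + W
R(G, I) = -1 (R(G, I) = -3 + 2 = -1)
s = -1
B(t) = 9*t + 9*t² (B(t) = 9*(t*t + t) = 9*(t² + t) = 9*(t + t²) = 9*t + 9*t²)
142*24 + B(1*(-5) + s) = 142*24 + 9*(1*(-5) - 1)*(1 + (1*(-5) - 1)) = 3408 + 9*(-5 - 1)*(1 + (-5 - 1)) = 3408 + 9*(-6)*(1 - 6) = 3408 + 9*(-6)*(-5) = 3408 + 270 = 3678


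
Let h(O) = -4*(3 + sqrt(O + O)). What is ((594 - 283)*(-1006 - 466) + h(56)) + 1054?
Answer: -456750 - 16*sqrt(7) ≈ -4.5679e+5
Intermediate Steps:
h(O) = -12 - 4*sqrt(2)*sqrt(O) (h(O) = -4*(3 + sqrt(2*O)) = -4*(3 + sqrt(2)*sqrt(O)) = -12 - 4*sqrt(2)*sqrt(O))
((594 - 283)*(-1006 - 466) + h(56)) + 1054 = ((594 - 283)*(-1006 - 466) + (-12 - 4*sqrt(2)*sqrt(56))) + 1054 = (311*(-1472) + (-12 - 4*sqrt(2)*2*sqrt(14))) + 1054 = (-457792 + (-12 - 16*sqrt(7))) + 1054 = (-457804 - 16*sqrt(7)) + 1054 = -456750 - 16*sqrt(7)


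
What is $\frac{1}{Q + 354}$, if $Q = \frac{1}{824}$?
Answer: $\frac{824}{291697} \approx 0.0028249$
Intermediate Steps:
$Q = \frac{1}{824} \approx 0.0012136$
$\frac{1}{Q + 354} = \frac{1}{\frac{1}{824} + 354} = \frac{1}{\frac{291697}{824}} = \frac{824}{291697}$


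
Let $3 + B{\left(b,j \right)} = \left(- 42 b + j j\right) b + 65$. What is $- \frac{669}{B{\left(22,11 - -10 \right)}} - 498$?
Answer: $- \frac{5260203}{10564} \approx -497.94$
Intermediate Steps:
$B{\left(b,j \right)} = 62 + b \left(j^{2} - 42 b\right)$ ($B{\left(b,j \right)} = -3 + \left(\left(- 42 b + j j\right) b + 65\right) = -3 + \left(\left(- 42 b + j^{2}\right) b + 65\right) = -3 + \left(\left(j^{2} - 42 b\right) b + 65\right) = -3 + \left(b \left(j^{2} - 42 b\right) + 65\right) = -3 + \left(65 + b \left(j^{2} - 42 b\right)\right) = 62 + b \left(j^{2} - 42 b\right)$)
$- \frac{669}{B{\left(22,11 - -10 \right)}} - 498 = - \frac{669}{62 - 42 \cdot 22^{2} + 22 \left(11 - -10\right)^{2}} - 498 = - \frac{669}{62 - 20328 + 22 \left(11 + 10\right)^{2}} - 498 = - \frac{669}{62 - 20328 + 22 \cdot 21^{2}} - 498 = - \frac{669}{62 - 20328 + 22 \cdot 441} - 498 = - \frac{669}{62 - 20328 + 9702} - 498 = - \frac{669}{-10564} - 498 = \left(-669\right) \left(- \frac{1}{10564}\right) - 498 = \frac{669}{10564} - 498 = - \frac{5260203}{10564}$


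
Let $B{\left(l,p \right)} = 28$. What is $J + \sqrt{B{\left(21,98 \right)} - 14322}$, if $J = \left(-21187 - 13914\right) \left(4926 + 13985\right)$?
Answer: $-663795011 + i \sqrt{14294} \approx -6.6379 \cdot 10^{8} + 119.56 i$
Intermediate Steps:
$J = -663795011$ ($J = \left(-35101\right) 18911 = -663795011$)
$J + \sqrt{B{\left(21,98 \right)} - 14322} = -663795011 + \sqrt{28 - 14322} = -663795011 + \sqrt{-14294} = -663795011 + i \sqrt{14294}$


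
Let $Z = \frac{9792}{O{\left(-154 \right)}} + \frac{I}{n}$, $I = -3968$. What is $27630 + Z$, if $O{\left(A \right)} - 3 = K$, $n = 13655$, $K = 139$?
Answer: $\frac{26853996302}{969505} \approx 27699.0$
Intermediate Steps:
$O{\left(A \right)} = 142$ ($O{\left(A \right)} = 3 + 139 = 142$)
$Z = \frac{66573152}{969505}$ ($Z = \frac{9792}{142} - \frac{3968}{13655} = 9792 \cdot \frac{1}{142} - \frac{3968}{13655} = \frac{4896}{71} - \frac{3968}{13655} = \frac{66573152}{969505} \approx 68.667$)
$27630 + Z = 27630 + \frac{66573152}{969505} = \frac{26853996302}{969505}$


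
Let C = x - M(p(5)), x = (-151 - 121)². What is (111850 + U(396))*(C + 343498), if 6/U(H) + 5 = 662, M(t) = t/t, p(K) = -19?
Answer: 10226260552112/219 ≈ 4.6695e+10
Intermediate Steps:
M(t) = 1
U(H) = 2/219 (U(H) = 6/(-5 + 662) = 6/657 = 6*(1/657) = 2/219)
x = 73984 (x = (-272)² = 73984)
C = 73983 (C = 73984 - 1*1 = 73984 - 1 = 73983)
(111850 + U(396))*(C + 343498) = (111850 + 2/219)*(73983 + 343498) = (24495152/219)*417481 = 10226260552112/219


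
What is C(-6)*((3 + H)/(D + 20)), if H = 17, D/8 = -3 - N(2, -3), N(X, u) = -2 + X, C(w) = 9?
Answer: -45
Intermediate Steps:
D = -24 (D = 8*(-3 - (-2 + 2)) = 8*(-3 - 1*0) = 8*(-3 + 0) = 8*(-3) = -24)
C(-6)*((3 + H)/(D + 20)) = 9*((3 + 17)/(-24 + 20)) = 9*(20/(-4)) = 9*(20*(-¼)) = 9*(-5) = -45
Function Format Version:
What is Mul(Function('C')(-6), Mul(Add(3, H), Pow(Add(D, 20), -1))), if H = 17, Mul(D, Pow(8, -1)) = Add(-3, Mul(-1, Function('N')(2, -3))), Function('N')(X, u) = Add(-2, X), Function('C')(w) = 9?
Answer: -45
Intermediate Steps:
D = -24 (D = Mul(8, Add(-3, Mul(-1, Add(-2, 2)))) = Mul(8, Add(-3, Mul(-1, 0))) = Mul(8, Add(-3, 0)) = Mul(8, -3) = -24)
Mul(Function('C')(-6), Mul(Add(3, H), Pow(Add(D, 20), -1))) = Mul(9, Mul(Add(3, 17), Pow(Add(-24, 20), -1))) = Mul(9, Mul(20, Pow(-4, -1))) = Mul(9, Mul(20, Rational(-1, 4))) = Mul(9, -5) = -45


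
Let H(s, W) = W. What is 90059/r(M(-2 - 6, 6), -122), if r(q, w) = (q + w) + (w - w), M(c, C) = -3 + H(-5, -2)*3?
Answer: -90059/131 ≈ -687.47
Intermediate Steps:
M(c, C) = -9 (M(c, C) = -3 - 2*3 = -3 - 6 = -9)
r(q, w) = q + w (r(q, w) = (q + w) + 0 = q + w)
90059/r(M(-2 - 6, 6), -122) = 90059/(-9 - 122) = 90059/(-131) = 90059*(-1/131) = -90059/131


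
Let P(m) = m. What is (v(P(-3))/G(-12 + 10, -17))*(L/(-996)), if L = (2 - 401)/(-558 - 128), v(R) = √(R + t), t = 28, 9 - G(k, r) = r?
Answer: -95/845936 ≈ -0.00011230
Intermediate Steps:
G(k, r) = 9 - r
v(R) = √(28 + R) (v(R) = √(R + 28) = √(28 + R))
L = 57/98 (L = -399/(-686) = -399*(-1/686) = 57/98 ≈ 0.58163)
(v(P(-3))/G(-12 + 10, -17))*(L/(-996)) = (√(28 - 3)/(9 - 1*(-17)))*((57/98)/(-996)) = (√25/(9 + 17))*((57/98)*(-1/996)) = (5/26)*(-19/32536) = -95/845936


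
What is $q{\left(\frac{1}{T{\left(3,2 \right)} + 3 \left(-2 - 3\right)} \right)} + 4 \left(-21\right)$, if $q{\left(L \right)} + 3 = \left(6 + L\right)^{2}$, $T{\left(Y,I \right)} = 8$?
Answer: $- \frac{2582}{49} \approx -52.694$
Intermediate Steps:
$q{\left(L \right)} = -3 + \left(6 + L\right)^{2}$
$q{\left(\frac{1}{T{\left(3,2 \right)} + 3 \left(-2 - 3\right)} \right)} + 4 \left(-21\right) = \left(-3 + \left(6 + \frac{1}{8 + 3 \left(-2 - 3\right)}\right)^{2}\right) + 4 \left(-21\right) = \left(-3 + \left(6 + \frac{1}{8 + 3 \left(-5\right)}\right)^{2}\right) - 84 = \left(-3 + \left(6 + \frac{1}{8 - 15}\right)^{2}\right) - 84 = \left(-3 + \left(6 + \frac{1}{-7}\right)^{2}\right) - 84 = \left(-3 + \left(6 - \frac{1}{7}\right)^{2}\right) - 84 = \left(-3 + \left(\frac{41}{7}\right)^{2}\right) - 84 = \left(-3 + \frac{1681}{49}\right) - 84 = \frac{1534}{49} - 84 = - \frac{2582}{49}$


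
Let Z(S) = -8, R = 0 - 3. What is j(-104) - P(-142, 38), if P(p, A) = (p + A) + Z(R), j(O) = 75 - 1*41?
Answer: 146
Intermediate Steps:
j(O) = 34 (j(O) = 75 - 41 = 34)
R = -3
P(p, A) = -8 + A + p (P(p, A) = (p + A) - 8 = (A + p) - 8 = -8 + A + p)
j(-104) - P(-142, 38) = 34 - (-8 + 38 - 142) = 34 - 1*(-112) = 34 + 112 = 146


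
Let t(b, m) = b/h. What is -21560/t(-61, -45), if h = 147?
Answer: 3169320/61 ≈ 51956.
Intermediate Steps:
t(b, m) = b/147
-21560/t(-61, -45) = -21560/((1/147)*(-61)) = -21560/(-61/147) = -21560*(-147/61) = 3169320/61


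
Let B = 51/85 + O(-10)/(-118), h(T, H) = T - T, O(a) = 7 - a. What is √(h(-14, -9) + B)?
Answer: √158710/590 ≈ 0.67523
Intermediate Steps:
h(T, H) = 0
B = 269/590 (B = 51/85 + (7 - 1*(-10))/(-118) = 51*(1/85) + (7 + 10)*(-1/118) = ⅗ + 17*(-1/118) = ⅗ - 17/118 = 269/590 ≈ 0.45593)
√(h(-14, -9) + B) = √(0 + 269/590) = √(269/590) = √158710/590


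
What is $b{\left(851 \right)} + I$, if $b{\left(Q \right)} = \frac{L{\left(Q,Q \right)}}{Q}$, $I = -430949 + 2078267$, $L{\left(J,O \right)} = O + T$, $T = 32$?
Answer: $\frac{1401868501}{851} \approx 1.6473 \cdot 10^{6}$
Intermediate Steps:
$L{\left(J,O \right)} = 32 + O$ ($L{\left(J,O \right)} = O + 32 = 32 + O$)
$I = 1647318$
$b{\left(Q \right)} = \frac{32 + Q}{Q}$
$b{\left(851 \right)} + I = \frac{32 + 851}{851} + 1647318 = \frac{1}{851} \cdot 883 + 1647318 = \frac{883}{851} + 1647318 = \frac{1401868501}{851}$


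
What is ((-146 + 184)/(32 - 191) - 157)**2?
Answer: 625050001/25281 ≈ 24724.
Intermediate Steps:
((-146 + 184)/(32 - 191) - 157)**2 = (38/(-159) - 157)**2 = (38*(-1/159) - 157)**2 = (-38/159 - 157)**2 = (-25001/159)**2 = 625050001/25281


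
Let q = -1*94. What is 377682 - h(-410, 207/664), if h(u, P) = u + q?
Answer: 378186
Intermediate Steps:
q = -94
h(u, P) = -94 + u (h(u, P) = u - 94 = -94 + u)
377682 - h(-410, 207/664) = 377682 - (-94 - 410) = 377682 - 1*(-504) = 377682 + 504 = 378186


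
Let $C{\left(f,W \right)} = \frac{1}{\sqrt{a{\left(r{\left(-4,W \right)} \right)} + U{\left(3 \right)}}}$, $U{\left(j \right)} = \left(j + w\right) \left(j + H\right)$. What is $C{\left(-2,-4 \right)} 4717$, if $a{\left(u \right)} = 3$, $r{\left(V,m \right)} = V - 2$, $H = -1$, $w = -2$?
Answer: $\frac{4717 \sqrt{5}}{5} \approx 2109.5$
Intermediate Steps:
$r{\left(V,m \right)} = -2 + V$
$U{\left(j \right)} = \left(-1 + j\right) \left(-2 + j\right)$ ($U{\left(j \right)} = \left(j - 2\right) \left(j - 1\right) = \left(-2 + j\right) \left(-1 + j\right) = \left(-1 + j\right) \left(-2 + j\right)$)
$C{\left(f,W \right)} = \frac{\sqrt{5}}{5}$ ($C{\left(f,W \right)} = \frac{1}{\sqrt{3 + \left(2 + 3^{2} - 9\right)}} = \frac{1}{\sqrt{3 + \left(2 + 9 - 9\right)}} = \frac{1}{\sqrt{3 + 2}} = \frac{1}{\sqrt{5}} = \frac{\sqrt{5}}{5}$)
$C{\left(-2,-4 \right)} 4717 = \frac{\sqrt{5}}{5} \cdot 4717 = \frac{4717 \sqrt{5}}{5}$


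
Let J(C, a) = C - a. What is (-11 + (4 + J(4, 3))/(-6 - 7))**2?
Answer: 21904/169 ≈ 129.61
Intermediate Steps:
(-11 + (4 + J(4, 3))/(-6 - 7))**2 = (-11 + (4 + (4 - 1*3))/(-6 - 7))**2 = (-11 + (4 + (4 - 3))/(-13))**2 = (-11 + (4 + 1)*(-1/13))**2 = (-11 + 5*(-1/13))**2 = (-11 - 5/13)**2 = (-148/13)**2 = 21904/169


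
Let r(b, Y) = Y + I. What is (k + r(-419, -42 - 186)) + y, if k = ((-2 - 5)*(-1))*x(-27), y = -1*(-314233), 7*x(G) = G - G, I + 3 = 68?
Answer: 314070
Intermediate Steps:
I = 65 (I = -3 + 68 = 65)
r(b, Y) = 65 + Y (r(b, Y) = Y + 65 = 65 + Y)
x(G) = 0 (x(G) = (G - G)/7 = (⅐)*0 = 0)
y = 314233
k = 0 (k = ((-2 - 5)*(-1))*0 = -7*(-1)*0 = 7*0 = 0)
(k + r(-419, -42 - 186)) + y = (0 + (65 + (-42 - 186))) + 314233 = (0 + (65 - 228)) + 314233 = (0 - 163) + 314233 = -163 + 314233 = 314070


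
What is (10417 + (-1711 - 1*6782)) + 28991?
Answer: 30915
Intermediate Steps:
(10417 + (-1711 - 1*6782)) + 28991 = (10417 + (-1711 - 6782)) + 28991 = (10417 - 8493) + 28991 = 1924 + 28991 = 30915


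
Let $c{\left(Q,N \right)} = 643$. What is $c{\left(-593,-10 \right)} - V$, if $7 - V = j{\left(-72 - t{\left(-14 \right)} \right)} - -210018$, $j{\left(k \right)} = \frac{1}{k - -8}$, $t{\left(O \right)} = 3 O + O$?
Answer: $\frac{1685231}{8} \approx 2.1065 \cdot 10^{5}$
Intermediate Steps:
$t{\left(O \right)} = 4 O$
$j{\left(k \right)} = \frac{1}{8 + k}$ ($j{\left(k \right)} = \frac{1}{k + \left(-106 + 114\right)} = \frac{1}{k + 8} = \frac{1}{8 + k}$)
$V = - \frac{1680087}{8}$ ($V = 7 - \left(\frac{1}{8 - \left(72 + 4 \left(-14\right)\right)} - -210018\right) = 7 - \left(\frac{1}{8 - 16} + 210018\right) = 7 - \left(\frac{1}{-8} + 210018\right) = 7 - \left(- \frac{1}{8} + 210018\right) = 7 - \frac{1680143}{8} = - \frac{1680087}{8} \approx -2.1001 \cdot 10^{5}$)
$c{\left(-593,-10 \right)} - V = 643 - - \frac{1680087}{8} = 643 + \frac{1680087}{8} = \frac{1685231}{8}$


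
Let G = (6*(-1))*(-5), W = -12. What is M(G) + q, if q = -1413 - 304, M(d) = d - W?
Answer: -1675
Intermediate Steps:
G = 30 (G = -6*(-5) = 30)
M(d) = 12 + d (M(d) = d - 1*(-12) = d + 12 = 12 + d)
q = -1717
M(G) + q = (12 + 30) - 1717 = 42 - 1717 = -1675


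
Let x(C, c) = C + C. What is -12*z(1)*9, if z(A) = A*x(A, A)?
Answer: -216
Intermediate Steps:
x(C, c) = 2*C
z(A) = 2*A² (z(A) = A*(2*A) = 2*A²)
-12*z(1)*9 = -24*1²*9 = -24*9 = -216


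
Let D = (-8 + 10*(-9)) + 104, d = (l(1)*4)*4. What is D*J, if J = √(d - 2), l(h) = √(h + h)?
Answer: 6*√(-2 + 16*√2) ≈ 27.250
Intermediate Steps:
l(h) = √2*√h (l(h) = √(2*h) = √2*√h)
d = 16*√2 (d = ((√2*√1)*4)*4 = ((√2*1)*4)*4 = (√2*4)*4 = (4*√2)*4 = 16*√2 ≈ 22.627)
J = √(-2 + 16*√2) (J = √(16*√2 - 2) = √(-2 + 16*√2) ≈ 4.5417)
D = 6 (D = (-8 - 90) + 104 = -98 + 104 = 6)
D*J = 6*√(-2 + 16*√2)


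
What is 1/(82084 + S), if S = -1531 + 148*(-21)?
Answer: 1/77445 ≈ 1.2912e-5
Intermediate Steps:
S = -4639 (S = -1531 - 3108 = -4639)
1/(82084 + S) = 1/(82084 - 4639) = 1/77445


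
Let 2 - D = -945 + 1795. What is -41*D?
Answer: 34768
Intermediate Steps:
D = -848 (D = 2 - (-945 + 1795) = 2 - 1*850 = 2 - 850 = -848)
-41*D = -41*(-848) = 34768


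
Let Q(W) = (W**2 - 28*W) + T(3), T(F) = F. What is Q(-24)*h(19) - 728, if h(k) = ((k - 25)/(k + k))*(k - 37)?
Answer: 53722/19 ≈ 2827.5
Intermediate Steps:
Q(W) = 3 + W**2 - 28*W (Q(W) = (W**2 - 28*W) + 3 = 3 + W**2 - 28*W)
h(k) = (-37 + k)*(-25 + k)/(2*k) (h(k) = ((-25 + k)/((2*k)))*(-37 + k) = ((-25 + k)*(1/(2*k)))*(-37 + k) = ((-25 + k)/(2*k))*(-37 + k) = (-37 + k)*(-25 + k)/(2*k))
Q(-24)*h(19) - 728 = (3 + (-24)**2 - 28*(-24))*((1/2)*(925 + 19*(-62 + 19))/19) - 728 = (3 + 576 + 672)*((1/2)*(1/19)*(925 + 19*(-43))) - 728 = 1251*((1/2)*(1/19)*(925 - 817)) - 728 = 1251*((1/2)*(1/19)*108) - 728 = 1251*(54/19) - 728 = 67554/19 - 728 = 53722/19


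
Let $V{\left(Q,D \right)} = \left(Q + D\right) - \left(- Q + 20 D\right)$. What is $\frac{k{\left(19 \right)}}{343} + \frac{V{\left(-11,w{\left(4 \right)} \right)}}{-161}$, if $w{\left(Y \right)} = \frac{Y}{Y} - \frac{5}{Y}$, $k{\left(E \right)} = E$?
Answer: $\frac{223}{1372} \approx 0.16254$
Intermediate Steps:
$w{\left(Y \right)} = 1 - \frac{5}{Y}$
$V{\left(Q,D \right)} = - 19 D + 2 Q$ ($V{\left(Q,D \right)} = \left(D + Q\right) - \left(- Q + 20 D\right) = - 19 D + 2 Q$)
$\frac{k{\left(19 \right)}}{343} + \frac{V{\left(-11,w{\left(4 \right)} \right)}}{-161} = \frac{19}{343} + \frac{- 19 \frac{-5 + 4}{4} + 2 \left(-11\right)}{-161} = 19 \cdot \frac{1}{343} + \left(- 19 \cdot \frac{1}{4} \left(-1\right) - 22\right) \left(- \frac{1}{161}\right) = \frac{19}{343} + \left(\left(-19\right) \left(- \frac{1}{4}\right) - 22\right) \left(- \frac{1}{161}\right) = \frac{19}{343} + \left(\frac{19}{4} - 22\right) \left(- \frac{1}{161}\right) = \frac{19}{343} - - \frac{3}{28} = \frac{19}{343} + \frac{3}{28} = \frac{223}{1372}$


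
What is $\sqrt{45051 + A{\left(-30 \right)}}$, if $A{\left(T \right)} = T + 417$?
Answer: $\sqrt{45438} \approx 213.16$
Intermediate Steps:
$A{\left(T \right)} = 417 + T$
$\sqrt{45051 + A{\left(-30 \right)}} = \sqrt{45051 + \left(417 - 30\right)} = \sqrt{45051 + 387} = \sqrt{45438}$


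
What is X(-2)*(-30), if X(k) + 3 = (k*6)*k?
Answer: -630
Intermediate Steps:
X(k) = -3 + 6*k² (X(k) = -3 + (k*6)*k = -3 + (6*k)*k = -3 + 6*k²)
X(-2)*(-30) = (-3 + 6*(-2)²)*(-30) = (-3 + 6*4)*(-30) = (-3 + 24)*(-30) = 21*(-30) = -630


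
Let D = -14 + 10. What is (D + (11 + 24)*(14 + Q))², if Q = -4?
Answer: 119716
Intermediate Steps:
D = -4
(D + (11 + 24)*(14 + Q))² = (-4 + (11 + 24)*(14 - 4))² = (-4 + 35*10)² = (-4 + 350)² = 346² = 119716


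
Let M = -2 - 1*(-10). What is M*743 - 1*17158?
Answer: -11214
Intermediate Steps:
M = 8 (M = -2 + 10 = 8)
M*743 - 1*17158 = 8*743 - 1*17158 = 5944 - 17158 = -11214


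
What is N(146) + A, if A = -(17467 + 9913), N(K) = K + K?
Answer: -27088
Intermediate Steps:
N(K) = 2*K
A = -27380 (A = -1*27380 = -27380)
N(146) + A = 2*146 - 27380 = 292 - 27380 = -27088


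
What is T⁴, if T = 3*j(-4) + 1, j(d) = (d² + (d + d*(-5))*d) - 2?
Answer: 492884401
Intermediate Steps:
j(d) = -2 - 3*d² (j(d) = (d² + (d - 5*d)*d) - 2 = (d² + (-4*d)*d) - 2 = (d² - 4*d²) - 2 = -3*d² - 2 = -2 - 3*d²)
T = -149 (T = 3*(-2 - 3*(-4)²) + 1 = 3*(-2 - 3*16) + 1 = 3*(-2 - 48) + 1 = 3*(-50) + 1 = -150 + 1 = -149)
T⁴ = (-149)⁴ = 492884401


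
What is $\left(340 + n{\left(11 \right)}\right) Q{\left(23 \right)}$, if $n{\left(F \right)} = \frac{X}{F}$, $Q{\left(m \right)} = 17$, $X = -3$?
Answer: $\frac{63529}{11} \approx 5775.4$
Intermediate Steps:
$n{\left(F \right)} = - \frac{3}{F}$
$\left(340 + n{\left(11 \right)}\right) Q{\left(23 \right)} = \left(340 - \frac{3}{11}\right) 17 = \frac{3737}{11} \cdot 17 = \frac{63529}{11}$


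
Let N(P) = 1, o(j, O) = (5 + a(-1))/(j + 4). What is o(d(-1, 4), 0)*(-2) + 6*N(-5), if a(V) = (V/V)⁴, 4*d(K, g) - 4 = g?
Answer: 4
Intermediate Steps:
d(K, g) = 1 + g/4
a(V) = 1 (a(V) = 1⁴ = 1)
o(j, O) = 6/(4 + j) (o(j, O) = (5 + 1)/(j + 4) = 6/(4 + j))
o(d(-1, 4), 0)*(-2) + 6*N(-5) = (6/(4 + (1 + (¼)*4)))*(-2) + 6*1 = (6/(4 + (1 + 1)))*(-2) + 6 = (6/(4 + 2))*(-2) + 6 = (6/6)*(-2) + 6 = (6*(⅙))*(-2) + 6 = 1*(-2) + 6 = -2 + 6 = 4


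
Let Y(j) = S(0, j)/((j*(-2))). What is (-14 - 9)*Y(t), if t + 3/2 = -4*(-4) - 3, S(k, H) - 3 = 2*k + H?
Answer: 29/2 ≈ 14.500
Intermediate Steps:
S(k, H) = 3 + H + 2*k (S(k, H) = 3 + (2*k + H) = 3 + (H + 2*k) = 3 + H + 2*k)
t = 23/2 (t = -3/2 + (-4*(-4) - 3) = -3/2 + (16 - 3) = -3/2 + 13 = 23/2 ≈ 11.500)
Y(j) = -(3 + j)/(2*j) (Y(j) = (3 + j + 2*0)/((j*(-2))) = (3 + j + 0)/((-2*j)) = (3 + j)*(-1/(2*j)) = -(3 + j)/(2*j))
(-14 - 9)*Y(t) = (-14 - 9)*((-3 - 1*23/2)/(2*(23/2))) = -23*2*(-3 - 23/2)/(2*23) = -23*2*(-29)/(2*23*2) = -23*(-29/46) = 29/2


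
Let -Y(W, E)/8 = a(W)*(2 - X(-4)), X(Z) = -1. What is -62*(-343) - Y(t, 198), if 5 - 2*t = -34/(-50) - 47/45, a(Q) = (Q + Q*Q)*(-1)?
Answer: 354863752/16875 ≈ 21029.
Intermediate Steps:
a(Q) = -Q - Q² (a(Q) = (Q + Q²)*(-1) = -Q - Q²)
t = 1207/450 (t = 5/2 - (-34/(-50) - 47/45)/2 = 5/2 - (-34*(-1/50) - 47*1/45)/2 = 5/2 - (17/25 - 47/45)/2 = 5/2 - ½*(-82/225) = 5/2 + 41/225 = 1207/450 ≈ 2.6822)
Y(W, E) = 24*W*(1 + W) (Y(W, E) = -8*(-W*(1 + W))*(2 - 1*(-1)) = -8*(-W*(1 + W))*(2 + 1) = -8*(-W*(1 + W))*3 = -(-24)*W*(1 + W) = 24*W*(1 + W))
-62*(-343) - Y(t, 198) = -62*(-343) - 24*1207*(1 + 1207/450)/450 = 21266 - 24*1207*1657/(450*450) = 21266 - 1*3999998/16875 = 21266 - 3999998/16875 = 354863752/16875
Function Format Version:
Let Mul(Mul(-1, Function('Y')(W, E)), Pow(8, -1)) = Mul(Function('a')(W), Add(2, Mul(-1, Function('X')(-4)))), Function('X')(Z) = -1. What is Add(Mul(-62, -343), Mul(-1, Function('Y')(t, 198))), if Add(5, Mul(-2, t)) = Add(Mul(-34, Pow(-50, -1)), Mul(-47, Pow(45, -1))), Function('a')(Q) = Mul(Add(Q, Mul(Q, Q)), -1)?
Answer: Rational(354863752, 16875) ≈ 21029.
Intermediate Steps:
Function('a')(Q) = Add(Mul(-1, Q), Mul(-1, Pow(Q, 2))) (Function('a')(Q) = Mul(Add(Q, Pow(Q, 2)), -1) = Add(Mul(-1, Q), Mul(-1, Pow(Q, 2))))
t = Rational(1207, 450) (t = Add(Rational(5, 2), Mul(Rational(-1, 2), Add(Mul(-34, Pow(-50, -1)), Mul(-47, Pow(45, -1))))) = Add(Rational(5, 2), Mul(Rational(-1, 2), Add(Mul(-34, Rational(-1, 50)), Mul(-47, Rational(1, 45))))) = Add(Rational(5, 2), Mul(Rational(-1, 2), Add(Rational(17, 25), Rational(-47, 45)))) = Add(Rational(5, 2), Mul(Rational(-1, 2), Rational(-82, 225))) = Add(Rational(5, 2), Rational(41, 225)) = Rational(1207, 450) ≈ 2.6822)
Function('Y')(W, E) = Mul(24, W, Add(1, W)) (Function('Y')(W, E) = Mul(-8, Mul(Mul(-1, W, Add(1, W)), Add(2, Mul(-1, -1)))) = Mul(-8, Mul(Mul(-1, W, Add(1, W)), Add(2, 1))) = Mul(-8, Mul(Mul(-1, W, Add(1, W)), 3)) = Mul(-8, Mul(-3, W, Add(1, W))) = Mul(24, W, Add(1, W)))
Add(Mul(-62, -343), Mul(-1, Function('Y')(t, 198))) = Add(Mul(-62, -343), Mul(-1, Mul(24, Rational(1207, 450), Add(1, Rational(1207, 450))))) = Add(21266, Mul(-1, Mul(24, Rational(1207, 450), Rational(1657, 450)))) = Add(21266, Mul(-1, Rational(3999998, 16875))) = Add(21266, Rational(-3999998, 16875)) = Rational(354863752, 16875)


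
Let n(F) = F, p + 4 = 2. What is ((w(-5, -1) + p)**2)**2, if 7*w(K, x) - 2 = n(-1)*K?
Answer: 1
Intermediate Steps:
p = -2 (p = -4 + 2 = -2)
w(K, x) = 2/7 - K/7 (w(K, x) = 2/7 + (-K)/7 = 2/7 - K/7)
((w(-5, -1) + p)**2)**2 = (((2/7 - 1/7*(-5)) - 2)**2)**2 = (((2/7 + 5/7) - 2)**2)**2 = ((1 - 2)**2)**2 = ((-1)**2)**2 = 1**2 = 1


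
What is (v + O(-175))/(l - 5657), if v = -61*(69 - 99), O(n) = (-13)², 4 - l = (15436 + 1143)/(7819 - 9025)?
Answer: -2410794/6800939 ≈ -0.35448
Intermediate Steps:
l = 21403/1206 (l = 4 - (15436 + 1143)/(7819 - 9025) = 4 - 16579/(-1206) = 4 - 16579*(-1)/1206 = 4 - 1*(-16579/1206) = 4 + 16579/1206 = 21403/1206 ≈ 17.747)
O(n) = 169
v = 1830 (v = -61*(-30) = 1830)
(v + O(-175))/(l - 5657) = (1830 + 169)/(21403/1206 - 5657) = 1999/(-6800939/1206) = 1999*(-1206/6800939) = -2410794/6800939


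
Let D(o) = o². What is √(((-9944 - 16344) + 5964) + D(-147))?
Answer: √1285 ≈ 35.847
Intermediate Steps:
√(((-9944 - 16344) + 5964) + D(-147)) = √(((-9944 - 16344) + 5964) + (-147)²) = √((-26288 + 5964) + 21609) = √(-20324 + 21609) = √1285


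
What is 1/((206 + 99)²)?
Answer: 1/93025 ≈ 1.0750e-5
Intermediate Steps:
1/((206 + 99)²) = 1/(305²) = 1/93025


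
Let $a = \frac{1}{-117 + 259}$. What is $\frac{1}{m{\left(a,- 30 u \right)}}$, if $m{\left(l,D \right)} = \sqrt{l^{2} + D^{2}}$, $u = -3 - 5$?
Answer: $\frac{142 \sqrt{1161446401}}{1161446401} \approx 0.0041667$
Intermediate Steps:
$u = -8$
$a = \frac{1}{142} \approx 0.0070423$
$m{\left(l,D \right)} = \sqrt{D^{2} + l^{2}}$
$\frac{1}{m{\left(a,- 30 u \right)}} = \frac{1}{\sqrt{\left(\left(-30\right) \left(-8\right)\right)^{2} + \left(\frac{1}{142}\right)^{2}}} = \frac{1}{\sqrt{240^{2} + \frac{1}{20164}}} = \frac{1}{\sqrt{57600 + \frac{1}{20164}}} = \frac{1}{\sqrt{\frac{1161446401}{20164}}} = \frac{1}{\frac{1}{142} \sqrt{1161446401}} = \frac{142 \sqrt{1161446401}}{1161446401}$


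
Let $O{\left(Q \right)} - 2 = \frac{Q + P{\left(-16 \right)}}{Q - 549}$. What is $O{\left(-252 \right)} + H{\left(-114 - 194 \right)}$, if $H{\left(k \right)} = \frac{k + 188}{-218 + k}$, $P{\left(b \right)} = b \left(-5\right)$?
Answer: $\frac{514622}{210663} \approx 2.4429$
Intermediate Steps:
$P{\left(b \right)} = - 5 b$
$O{\left(Q \right)} = 2 + \frac{80 + Q}{-549 + Q}$ ($O{\left(Q \right)} = 2 + \frac{Q - -80}{Q - 549} = 2 + \frac{Q + 80}{-549 + Q} = 2 + \frac{80 + Q}{-549 + Q}$)
$H{\left(k \right)} = \frac{188 + k}{-218 + k}$
$O{\left(-252 \right)} + H{\left(-114 - 194 \right)} = \frac{-1018 + 3 \left(-252\right)}{-549 - 252} + \frac{188 - 308}{-218 - 308} = \frac{-1018 - 756}{-801} + \frac{188 - 308}{-218 - 308} = \left(- \frac{1}{801}\right) \left(-1774\right) + \frac{1}{-526} \left(-120\right) = \frac{1774}{801} - - \frac{60}{263} = \frac{1774}{801} + \frac{60}{263} = \frac{514622}{210663}$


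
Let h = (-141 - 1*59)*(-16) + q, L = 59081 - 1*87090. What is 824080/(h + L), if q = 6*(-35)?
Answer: -824080/25019 ≈ -32.938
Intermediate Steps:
q = -210
L = -28009 (L = 59081 - 87090 = -28009)
h = 2990 (h = (-141 - 1*59)*(-16) - 210 = (-141 - 59)*(-16) - 210 = -200*(-16) - 210 = 3200 - 210 = 2990)
824080/(h + L) = 824080/(2990 - 28009) = 824080/(-25019) = 824080*(-1/25019) = -824080/25019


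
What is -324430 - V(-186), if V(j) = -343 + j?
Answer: -323901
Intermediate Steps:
-324430 - V(-186) = -324430 - (-343 - 186) = -324430 - 1*(-529) = -324430 + 529 = -323901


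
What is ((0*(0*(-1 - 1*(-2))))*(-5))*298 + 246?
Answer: 246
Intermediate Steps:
((0*(0*(-1 - 1*(-2))))*(-5))*298 + 246 = ((0*(0*(-1 + 2)))*(-5))*298 + 246 = ((0*(0*1))*(-5))*298 + 246 = ((0*0)*(-5))*298 + 246 = (0*(-5))*298 + 246 = 0*298 + 246 = 0 + 246 = 246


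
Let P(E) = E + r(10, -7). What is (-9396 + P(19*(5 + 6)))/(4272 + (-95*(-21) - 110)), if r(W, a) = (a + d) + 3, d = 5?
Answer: -9186/6157 ≈ -1.4920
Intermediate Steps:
r(W, a) = 8 + a (r(W, a) = (a + 5) + 3 = (5 + a) + 3 = 8 + a)
P(E) = 1 + E (P(E) = E + (8 - 7) = E + 1 = 1 + E)
(-9396 + P(19*(5 + 6)))/(4272 + (-95*(-21) - 110)) = (-9396 + (1 + 19*(5 + 6)))/(4272 + (-95*(-21) - 110)) = (-9396 + (1 + 19*11))/(4272 + (1995 - 110)) = (-9396 + (1 + 209))/(4272 + 1885) = (-9396 + 210)/6157 = -9186*1/6157 = -9186/6157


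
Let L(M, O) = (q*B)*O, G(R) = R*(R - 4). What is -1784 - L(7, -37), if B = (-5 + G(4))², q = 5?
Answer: 2841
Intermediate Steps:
G(R) = R*(-4 + R)
B = 25 (B = (-5 + 4*(-4 + 4))² = (-5 + 4*0)² = (-5 + 0)² = (-5)² = 25)
L(M, O) = 125*O (L(M, O) = (5*25)*O = 125*O)
-1784 - L(7, -37) = -1784 - 125*(-37) = -1784 - 1*(-4625) = -1784 + 4625 = 2841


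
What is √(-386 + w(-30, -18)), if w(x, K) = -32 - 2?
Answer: 2*I*√105 ≈ 20.494*I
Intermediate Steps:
w(x, K) = -34
√(-386 + w(-30, -18)) = √(-386 - 34) = √(-420) = 2*I*√105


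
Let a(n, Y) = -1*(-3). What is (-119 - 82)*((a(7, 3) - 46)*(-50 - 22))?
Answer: -622296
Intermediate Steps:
a(n, Y) = 3
(-119 - 82)*((a(7, 3) - 46)*(-50 - 22)) = (-119 - 82)*((3 - 46)*(-50 - 22)) = -(-8643)*(-72) = -201*3096 = -622296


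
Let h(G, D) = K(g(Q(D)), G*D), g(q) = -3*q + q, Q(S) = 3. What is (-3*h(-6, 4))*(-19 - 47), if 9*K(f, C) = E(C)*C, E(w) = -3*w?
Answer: -38016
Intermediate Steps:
g(q) = -2*q
K(f, C) = -C**2/3 (K(f, C) = ((-3*C)*C)/9 = (-3*C**2)/9 = -C**2/3)
h(G, D) = -D**2*G**2/3
(-3*h(-6, 4))*(-19 - 47) = (-(-1)*4**2*(-6)**2)*(-19 - 47) = -(-1)*16*36*(-66) = -3*(-192)*(-66) = 576*(-66) = -38016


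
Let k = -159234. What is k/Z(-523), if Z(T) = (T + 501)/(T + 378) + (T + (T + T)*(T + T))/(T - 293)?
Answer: 369422880/3108883 ≈ 118.83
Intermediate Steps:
Z(T) = (T + 4*T²)/(-293 + T) + (501 + T)/(378 + T) (Z(T) = (501 + T)/(378 + T) + (T + (2*T)*(2*T))/(-293 + T) = (501 + T)/(378 + T) + (T + 4*T²)/(-293 + T) = (T + 4*T²)/(-293 + T) + (501 + T)/(378 + T))
k/Z(-523) = -159234*(-110754 + (-523)² + 85*(-523))/(-146793 + 4*(-523)³ + 586*(-523) + 1514*(-523)²) = -159234*(-110754 + 273529 - 44455)/(-146793 + 4*(-143055667) - 306478 + 1514*273529) = -159234*118320/(-146793 - 572222668 - 306478 + 414122906) = -159234/((1/118320)*(-158553033)) = -159234/(-3108883/2320) = -159234*(-2320/3108883) = 369422880/3108883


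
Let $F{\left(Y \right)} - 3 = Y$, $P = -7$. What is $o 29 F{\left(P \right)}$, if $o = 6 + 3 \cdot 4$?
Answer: $-2088$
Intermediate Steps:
$F{\left(Y \right)} = 3 + Y$
$o = 18$ ($o = 6 + 12 = 18$)
$o 29 F{\left(P \right)} = 18 \cdot 29 \left(3 - 7\right) = 522 \left(-4\right) = -2088$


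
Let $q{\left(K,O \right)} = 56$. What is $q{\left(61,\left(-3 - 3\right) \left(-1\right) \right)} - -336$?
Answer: $392$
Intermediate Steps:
$q{\left(61,\left(-3 - 3\right) \left(-1\right) \right)} - -336 = 56 - -336 = 56 + 336 = 392$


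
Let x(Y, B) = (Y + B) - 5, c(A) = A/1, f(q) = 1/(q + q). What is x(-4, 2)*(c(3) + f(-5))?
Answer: -203/10 ≈ -20.300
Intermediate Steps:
f(q) = 1/(2*q)
c(A) = A (c(A) = A*1 = A)
x(Y, B) = -5 + B + Y (x(Y, B) = (B + Y) - 5 = -5 + B + Y)
x(-4, 2)*(c(3) + f(-5)) = (-5 + 2 - 4)*(3 + (½)/(-5)) = -7*(3 + (½)*(-⅕)) = -7*(3 - ⅒) = -7*29/10 = -203/10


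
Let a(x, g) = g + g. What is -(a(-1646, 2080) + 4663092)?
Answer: -4667252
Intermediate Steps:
a(x, g) = 2*g
-(a(-1646, 2080) + 4663092) = -(2*2080 + 4663092) = -(4160 + 4663092) = -1*4667252 = -4667252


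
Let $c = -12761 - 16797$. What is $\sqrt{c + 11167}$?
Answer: $i \sqrt{18391} \approx 135.61 i$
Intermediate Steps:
$c = -29558$ ($c = -12761 - 16797 = -29558$)
$\sqrt{c + 11167} = \sqrt{-29558 + 11167} = \sqrt{-18391} = i \sqrt{18391}$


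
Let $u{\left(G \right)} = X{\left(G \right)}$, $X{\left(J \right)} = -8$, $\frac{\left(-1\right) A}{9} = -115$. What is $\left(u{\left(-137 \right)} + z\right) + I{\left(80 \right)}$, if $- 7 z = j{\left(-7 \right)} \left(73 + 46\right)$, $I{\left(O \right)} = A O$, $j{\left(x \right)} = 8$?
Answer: $82656$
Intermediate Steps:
$A = 1035$ ($A = \left(-9\right) \left(-115\right) = 1035$)
$u{\left(G \right)} = -8$
$I{\left(O \right)} = 1035 O$
$z = -136$ ($z = - \frac{8 \left(73 + 46\right)}{7} = - \frac{8 \cdot 119}{7} = \left(- \frac{1}{7}\right) 952 = -136$)
$\left(u{\left(-137 \right)} + z\right) + I{\left(80 \right)} = \left(-8 - 136\right) + 1035 \cdot 80 = -144 + 82800 = 82656$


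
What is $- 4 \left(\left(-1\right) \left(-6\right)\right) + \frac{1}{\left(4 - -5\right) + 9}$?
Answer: $- \frac{431}{18} \approx -23.944$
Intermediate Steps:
$- 4 \left(\left(-1\right) \left(-6\right)\right) + \frac{1}{\left(4 - -5\right) + 9} = \left(-4\right) 6 + \frac{1}{\left(4 + 5\right) + 9} = -24 + \frac{1}{9 + 9} = -24 + \frac{1}{18} = - \frac{431}{18}$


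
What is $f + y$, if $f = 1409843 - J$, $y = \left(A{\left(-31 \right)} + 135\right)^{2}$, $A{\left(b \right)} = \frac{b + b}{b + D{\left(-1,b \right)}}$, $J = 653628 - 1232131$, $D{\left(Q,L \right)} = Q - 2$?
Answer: $\frac{580042270}{289} \approx 2.0071 \cdot 10^{6}$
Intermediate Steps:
$D{\left(Q,L \right)} = -2 + Q$
$J = -578503$
$A{\left(b \right)} = \frac{2 b}{-3 + b}$ ($A{\left(b \right)} = \frac{b + b}{b - 3} = \frac{2 b}{b - 3} = \frac{2 b}{-3 + b}$)
$y = \frac{5410276}{289}$ ($y = \left(2 \left(-31\right) \frac{1}{-3 - 31} + 135\right)^{2} = \left(2 \left(-31\right) \frac{1}{-34} + 135\right)^{2} = \left(2 \left(-31\right) \left(- \frac{1}{34}\right) + 135\right)^{2} = \left(\frac{31}{17} + 135\right)^{2} = \left(\frac{2326}{17}\right)^{2} = \frac{5410276}{289} \approx 18721.0$)
$f = 1988346$ ($f = 1409843 - -578503 = 1409843 + 578503 = 1988346$)
$f + y = 1988346 + \frac{5410276}{289} = \frac{580042270}{289}$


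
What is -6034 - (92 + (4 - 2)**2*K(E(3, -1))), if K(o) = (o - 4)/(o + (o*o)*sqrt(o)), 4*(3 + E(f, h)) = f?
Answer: -43727662/7137 - 2400*I/793 ≈ -6126.9 - 3.0265*I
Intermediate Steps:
E(f, h) = -3 + f/4
K(o) = (-4 + o)/(o + o**(5/2)) (K(o) = (-4 + o)/(o + o**2*sqrt(o)) = (-4 + o)/(o + o**(5/2)))
-6034 - (92 + (4 - 2)**2*K(E(3, -1))) = -6034 - (92 + (4 - 2)**2*((-4 + (-3 + (1/4)*3))/((-3 + (1/4)*3) + (-3 + (1/4)*3)**(5/2)))) = -6034 - (92 + 2**2*((-4 + (-3 + 3/4))/((-3 + 3/4) + (-3 + 3/4)**(5/2)))) = -6034 - (92 + 4*((-4 - 9/4)/(-9/4 + (-9/4)**(5/2)))) = -6034 - (92 + 4*(-25/4/(-9/4 + 243*I/32))) = -6034 - (92 + 4*((1024*(-9/4 - 243*I/32)/64233)*(-25/4))) = -6034 - (92 + 4*(-6400*(-9/4 - 243*I/32)/64233)) = -6034 - (92 - 25600*(-9/4 - 243*I/32)/64233) = -6034 + (-92 + 25600*(-9/4 - 243*I/32)/64233) = -6126 + 25600*(-9/4 - 243*I/32)/64233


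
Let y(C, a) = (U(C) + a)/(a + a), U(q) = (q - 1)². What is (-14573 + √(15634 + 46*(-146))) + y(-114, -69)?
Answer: -44005/3 + 7*√182 ≈ -14574.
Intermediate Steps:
U(q) = (-1 + q)²
y(C, a) = (a + (-1 + C)²)/(2*a) (y(C, a) = ((-1 + C)² + a)/(a + a) = (a + (-1 + C)²)/((2*a)) = (a + (-1 + C)²)*(1/(2*a)) = (a + (-1 + C)²)/(2*a))
(-14573 + √(15634 + 46*(-146))) + y(-114, -69) = (-14573 + √(15634 + 46*(-146))) + (½)*(-69 + (-1 - 114)²)/(-69) = (-14573 + √(15634 - 6716)) + (½)*(-1/69)*(-69 + (-115)²) = (-14573 + √8918) + (½)*(-1/69)*(-69 + 13225) = (-14573 + 7*√182) + (½)*(-1/69)*13156 = (-14573 + 7*√182) - 286/3 = -44005/3 + 7*√182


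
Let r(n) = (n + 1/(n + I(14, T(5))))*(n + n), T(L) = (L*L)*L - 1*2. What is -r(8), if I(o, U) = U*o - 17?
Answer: -219280/1713 ≈ -128.01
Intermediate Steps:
T(L) = -2 + L³ (T(L) = L²*L - 2 = L³ - 2 = -2 + L³)
I(o, U) = -17 + U*o
r(n) = 2*n*(n + 1/(1705 + n)) (r(n) = (n + 1/(n + (-17 + (-2 + 5³)*14)))*(n + n) = (n + 1/(n + (-17 + (-2 + 125)*14)))*(2*n) = (n + 1/(n + (-17 + 123*14)))*(2*n) = (n + 1/(n + (-17 + 1722)))*(2*n) = (n + 1/(n + 1705))*(2*n) = (n + 1/(1705 + n))*(2*n) = 2*n*(n + 1/(1705 + n)))
-r(8) = -2*8*(1 + 8² + 1705*8)/(1705 + 8) = -2*8*(1 + 64 + 13640)/1713 = -2*8*13705/1713 = -1*219280/1713 = -219280/1713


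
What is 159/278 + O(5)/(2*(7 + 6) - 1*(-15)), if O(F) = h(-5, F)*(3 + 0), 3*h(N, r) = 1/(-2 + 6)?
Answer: 13177/22796 ≈ 0.57804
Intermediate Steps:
h(N, r) = 1/12 (h(N, r) = 1/(3*(-2 + 6)) = (⅓)/4 = (⅓)*(¼) = 1/12)
O(F) = ¼ (O(F) = (3 + 0)/12 = (1/12)*3 = ¼)
159/278 + O(5)/(2*(7 + 6) - 1*(-15)) = 159/278 + 1/(4*(2*(7 + 6) - 1*(-15))) = 159*(1/278) + 1/(4*(2*13 + 15)) = 159/278 + 1/(4*(26 + 15)) = 159/278 + (¼)/41 = 159/278 + (¼)*(1/41) = 159/278 + 1/164 = 13177/22796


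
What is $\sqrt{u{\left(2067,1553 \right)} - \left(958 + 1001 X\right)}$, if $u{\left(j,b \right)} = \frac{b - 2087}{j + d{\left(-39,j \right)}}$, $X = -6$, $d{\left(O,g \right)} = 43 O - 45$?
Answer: $\frac{\sqrt{66739330}}{115} \approx 71.038$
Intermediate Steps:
$d{\left(O,g \right)} = -45 + 43 O$
$u{\left(j,b \right)} = \frac{-2087 + b}{-1722 + j}$ ($u{\left(j,b \right)} = \frac{b - 2087}{j + \left(-45 + 43 \left(-39\right)\right)} = \frac{-2087 + b}{j - 1722} = \frac{-2087 + b}{-1722 + j}$)
$\sqrt{u{\left(2067,1553 \right)} - \left(958 + 1001 X\right)} = \sqrt{\frac{-2087 + 1553}{-1722 + 2067} - -5048} = \sqrt{\frac{1}{345} \left(-534\right) + \left(-958 + 6006\right)} = \sqrt{\frac{1}{345} \left(-534\right) + 5048} = \sqrt{- \frac{178}{115} + 5048} = \sqrt{\frac{580342}{115}} = \frac{\sqrt{66739330}}{115}$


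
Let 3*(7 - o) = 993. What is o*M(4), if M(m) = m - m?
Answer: 0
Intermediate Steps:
o = -324 (o = 7 - ⅓*993 = 7 - 331 = -324)
M(m) = 0
o*M(4) = -324*0 = 0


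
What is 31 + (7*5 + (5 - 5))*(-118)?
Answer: -4099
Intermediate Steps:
31 + (7*5 + (5 - 5))*(-118) = 31 + (35 + 0)*(-118) = 31 + 35*(-118) = 31 - 4130 = -4099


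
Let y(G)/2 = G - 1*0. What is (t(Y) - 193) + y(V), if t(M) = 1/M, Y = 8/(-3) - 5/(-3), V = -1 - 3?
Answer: -202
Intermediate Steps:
V = -4
Y = -1 (Y = 8*(-⅓) - 5*(-⅓) = -8/3 + 5/3 = -1)
y(G) = 2*G (y(G) = 2*(G - 1*0) = 2*(G + 0) = 2*G)
(t(Y) - 193) + y(V) = (1/(-1) - 193) + 2*(-4) = (-1 - 193) - 8 = -194 - 8 = -202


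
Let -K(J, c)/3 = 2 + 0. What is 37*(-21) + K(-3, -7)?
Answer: -783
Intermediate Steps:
K(J, c) = -6 (K(J, c) = -3*(2 + 0) = -3*2 = -6)
37*(-21) + K(-3, -7) = 37*(-21) - 6 = -777 - 6 = -783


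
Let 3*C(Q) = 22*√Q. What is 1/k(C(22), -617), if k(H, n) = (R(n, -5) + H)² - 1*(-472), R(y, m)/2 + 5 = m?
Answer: 2601/2949544 + 1485*√22/11798176 ≈ 0.0014722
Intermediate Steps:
C(Q) = 22*√Q/3 (C(Q) = (22*√Q)/3 = 22*√Q/3)
R(y, m) = -10 + 2*m
k(H, n) = 472 + (-20 + H)² (k(H, n) = ((-10 + 2*(-5)) + H)² - 1*(-472) = ((-10 - 10) + H)² + 472 = (-20 + H)² + 472 = 472 + (-20 + H)²)
1/k(C(22), -617) = 1/(472 + (-20 + 22*√22/3)²)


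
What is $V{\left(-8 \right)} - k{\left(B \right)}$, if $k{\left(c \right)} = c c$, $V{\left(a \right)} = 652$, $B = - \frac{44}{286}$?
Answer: $\frac{110184}{169} \approx 651.98$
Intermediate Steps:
$B = - \frac{2}{13}$ ($B = \left(-44\right) \frac{1}{286} = - \frac{2}{13} \approx -0.15385$)
$k{\left(c \right)} = c^{2}$
$V{\left(-8 \right)} - k{\left(B \right)} = 652 - \left(- \frac{2}{13}\right)^{2} = 652 - \frac{4}{169} = \frac{110184}{169}$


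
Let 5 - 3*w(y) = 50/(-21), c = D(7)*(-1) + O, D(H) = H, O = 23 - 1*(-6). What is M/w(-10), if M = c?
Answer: 1386/155 ≈ 8.9419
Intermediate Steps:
O = 29 (O = 23 + 6 = 29)
c = 22 (c = 7*(-1) + 29 = -7 + 29 = 22)
w(y) = 155/63 (w(y) = 5/3 - 50/(3*(-21)) = 5/3 - 50*(-1)/(3*21) = 5/3 - ⅓*(-50/21) = 5/3 + 50/63 = 155/63)
M = 22
M/w(-10) = 22/(155/63) = 22*(63/155) = 1386/155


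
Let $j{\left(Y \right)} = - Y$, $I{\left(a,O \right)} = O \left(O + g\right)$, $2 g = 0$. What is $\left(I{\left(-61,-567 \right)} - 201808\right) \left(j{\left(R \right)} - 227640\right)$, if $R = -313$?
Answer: $-27206722687$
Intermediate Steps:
$g = 0$ ($g = \frac{1}{2} \cdot 0 = 0$)
$I{\left(a,O \right)} = O^{2}$ ($I{\left(a,O \right)} = O \left(O + 0\right) = O O = O^{2}$)
$\left(I{\left(-61,-567 \right)} - 201808\right) \left(j{\left(R \right)} - 227640\right) = \left(\left(-567\right)^{2} - 201808\right) \left(\left(-1\right) \left(-313\right) - 227640\right) = \left(321489 - 201808\right) \left(313 - 227640\right) = 119681 \left(-227327\right) = -27206722687$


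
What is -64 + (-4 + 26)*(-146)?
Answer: -3276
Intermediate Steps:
-64 + (-4 + 26)*(-146) = -64 + 22*(-146) = -64 - 3212 = -3276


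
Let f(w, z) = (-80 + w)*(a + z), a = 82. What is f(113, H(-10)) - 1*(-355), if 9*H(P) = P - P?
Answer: 3061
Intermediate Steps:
H(P) = 0 (H(P) = (P - P)/9 = (1/9)*0 = 0)
f(w, z) = (-80 + w)*(82 + z)
f(113, H(-10)) - 1*(-355) = (-6560 - 80*0 + 82*113 + 113*0) - 1*(-355) = (-6560 + 0 + 9266 + 0) + 355 = 2706 + 355 = 3061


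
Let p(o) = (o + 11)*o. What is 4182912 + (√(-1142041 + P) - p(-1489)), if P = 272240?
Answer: 1982170 + I*√869801 ≈ 1.9822e+6 + 932.63*I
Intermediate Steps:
p(o) = o*(11 + o) (p(o) = (11 + o)*o = o*(11 + o))
4182912 + (√(-1142041 + P) - p(-1489)) = 4182912 + (√(-1142041 + 272240) - (-1489)*(11 - 1489)) = 4182912 + (√(-869801) - (-1489)*(-1478)) = 4182912 + (I*√869801 - 1*2200742) = 4182912 + (I*√869801 - 2200742) = 4182912 + (-2200742 + I*√869801) = 1982170 + I*√869801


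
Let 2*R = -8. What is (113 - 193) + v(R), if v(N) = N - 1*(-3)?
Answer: -81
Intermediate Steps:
R = -4 (R = (½)*(-8) = -4)
v(N) = 3 + N (v(N) = N + 3 = 3 + N)
(113 - 193) + v(R) = (113 - 193) + (3 - 4) = -80 - 1 = -81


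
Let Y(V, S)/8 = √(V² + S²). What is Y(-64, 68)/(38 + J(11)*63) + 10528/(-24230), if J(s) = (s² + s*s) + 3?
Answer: -5264/12115 + 32*√545/15473 ≈ -0.38622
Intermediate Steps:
J(s) = 3 + 2*s² (J(s) = (s² + s²) + 3 = 2*s² + 3 = 3 + 2*s²)
Y(V, S) = 8*√(S² + V²) (Y(V, S) = 8*√(V² + S²) = 8*√(S² + V²))
Y(-64, 68)/(38 + J(11)*63) + 10528/(-24230) = (8*√(68² + (-64)²))/(38 + (3 + 2*11²)*63) + 10528/(-24230) = (8*√(4624 + 4096))/(38 + (3 + 2*121)*63) + 10528*(-1/24230) = (8*√8720)/(38 + (3 + 242)*63) - 5264/12115 = (8*(4*√545))/(38 + 245*63) - 5264/12115 = (32*√545)/(38 + 15435) - 5264/12115 = (32*√545)/15473 - 5264/12115 = (32*√545)*(1/15473) - 5264/12115 = 32*√545/15473 - 5264/12115 = -5264/12115 + 32*√545/15473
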